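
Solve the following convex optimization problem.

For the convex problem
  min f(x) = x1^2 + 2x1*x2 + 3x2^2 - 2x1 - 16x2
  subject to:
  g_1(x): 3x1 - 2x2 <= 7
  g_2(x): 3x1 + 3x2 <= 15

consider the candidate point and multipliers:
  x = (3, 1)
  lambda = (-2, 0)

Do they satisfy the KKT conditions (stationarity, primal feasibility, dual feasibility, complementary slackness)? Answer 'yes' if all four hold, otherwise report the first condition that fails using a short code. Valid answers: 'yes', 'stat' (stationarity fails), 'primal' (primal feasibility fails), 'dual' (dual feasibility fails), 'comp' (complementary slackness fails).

Gradient of f: grad f(x) = Q x + c = (6, -4)
Constraint values g_i(x) = a_i^T x - b_i:
  g_1((3, 1)) = 0
  g_2((3, 1)) = -3
Stationarity residual: grad f(x) + sum_i lambda_i a_i = (0, 0)
  -> stationarity OK
Primal feasibility (all g_i <= 0): OK
Dual feasibility (all lambda_i >= 0): FAILS
Complementary slackness (lambda_i * g_i(x) = 0 for all i): OK

Verdict: the first failing condition is dual_feasibility -> dual.

dual


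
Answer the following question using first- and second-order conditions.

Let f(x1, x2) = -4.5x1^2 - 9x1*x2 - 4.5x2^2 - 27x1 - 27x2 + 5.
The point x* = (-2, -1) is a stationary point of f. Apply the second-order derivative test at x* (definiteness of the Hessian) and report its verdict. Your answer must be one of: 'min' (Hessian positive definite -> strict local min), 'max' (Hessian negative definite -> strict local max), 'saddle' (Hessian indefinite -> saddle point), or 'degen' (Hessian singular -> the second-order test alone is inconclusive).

Compute the Hessian H = grad^2 f:
  H = [[-9, -9], [-9, -9]]
Verify stationarity: grad f(x*) = H x* + g = (0, 0).
Eigenvalues of H: -18, 0.
H has a zero eigenvalue (singular; negative semidefinite but not definite), so H is neither positive definite, negative definite, nor indefinite. The second-order test alone is inconclusive -> degen.
(Indeed, f is constant along the null direction of H through x*, so x* is not a strict local extremum.)

degen


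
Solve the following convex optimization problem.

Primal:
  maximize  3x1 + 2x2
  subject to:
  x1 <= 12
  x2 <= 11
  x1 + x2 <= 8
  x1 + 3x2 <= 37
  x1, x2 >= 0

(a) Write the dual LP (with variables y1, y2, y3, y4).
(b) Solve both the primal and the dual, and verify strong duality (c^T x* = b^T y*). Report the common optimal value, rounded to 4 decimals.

The standard primal-dual pair for 'max c^T x s.t. A x <= b, x >= 0' is:
  Dual:  min b^T y  s.t.  A^T y >= c,  y >= 0.

So the dual LP is:
  minimize  12y1 + 11y2 + 8y3 + 37y4
  subject to:
    y1 + y3 + y4 >= 3
    y2 + y3 + 3y4 >= 2
    y1, y2, y3, y4 >= 0

Solving the primal: x* = (8, 0).
  primal value c^T x* = 24.
Solving the dual: y* = (0, 0, 3, 0).
  dual value b^T y* = 24.
Strong duality: c^T x* = b^T y*. Confirmed.

24


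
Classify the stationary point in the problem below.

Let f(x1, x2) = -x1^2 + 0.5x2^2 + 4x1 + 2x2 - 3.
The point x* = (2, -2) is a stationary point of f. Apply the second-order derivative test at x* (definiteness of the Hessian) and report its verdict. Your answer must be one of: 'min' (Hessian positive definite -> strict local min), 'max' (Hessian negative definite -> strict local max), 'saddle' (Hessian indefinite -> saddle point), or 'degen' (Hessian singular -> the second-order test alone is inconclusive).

Compute the Hessian H = grad^2 f:
  H = [[-2, 0], [0, 1]]
Verify stationarity: grad f(x*) = H x* + g = (0, 0).
Eigenvalues of H: -2, 1.
Eigenvalues have mixed signs, so H is indefinite -> x* is a saddle point.

saddle


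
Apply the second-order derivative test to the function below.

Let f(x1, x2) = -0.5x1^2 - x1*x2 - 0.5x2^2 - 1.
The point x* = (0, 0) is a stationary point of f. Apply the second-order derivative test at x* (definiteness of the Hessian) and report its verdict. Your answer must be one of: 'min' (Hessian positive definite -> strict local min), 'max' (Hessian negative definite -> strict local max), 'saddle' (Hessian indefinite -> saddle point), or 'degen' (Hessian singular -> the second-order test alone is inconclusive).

Compute the Hessian H = grad^2 f:
  H = [[-1, -1], [-1, -1]]
Verify stationarity: grad f(x*) = H x* + g = (0, 0).
Eigenvalues of H: -2, 0.
H has a zero eigenvalue (singular; negative semidefinite but not definite), so H is neither positive definite, negative definite, nor indefinite. The second-order test alone is inconclusive -> degen.
(Indeed, f is constant along the null direction of H through x*, so x* is not a strict local extremum.)

degen


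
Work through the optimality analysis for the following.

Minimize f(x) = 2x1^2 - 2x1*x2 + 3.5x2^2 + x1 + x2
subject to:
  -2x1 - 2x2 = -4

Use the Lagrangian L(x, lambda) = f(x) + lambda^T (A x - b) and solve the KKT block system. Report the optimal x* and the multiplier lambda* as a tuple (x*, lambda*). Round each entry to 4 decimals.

Form the Lagrangian:
  L(x, lambda) = (1/2) x^T Q x + c^T x + lambda^T (A x - b)
Stationarity (grad_x L = 0): Q x + c + A^T lambda = 0.
Primal feasibility: A x = b.

This gives the KKT block system:
  [ Q   A^T ] [ x     ]   [-c ]
  [ A    0  ] [ lambda ] = [ b ]

Solving the linear system:
  x*      = (1.2, 0.8)
  lambda* = (2.1)
  f(x*)   = 5.2

x* = (1.2, 0.8), lambda* = (2.1)


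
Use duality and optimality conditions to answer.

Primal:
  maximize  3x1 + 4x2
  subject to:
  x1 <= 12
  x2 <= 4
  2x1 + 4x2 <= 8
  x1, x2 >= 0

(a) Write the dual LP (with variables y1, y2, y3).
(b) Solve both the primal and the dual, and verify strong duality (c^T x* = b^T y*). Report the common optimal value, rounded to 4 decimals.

The standard primal-dual pair for 'max c^T x s.t. A x <= b, x >= 0' is:
  Dual:  min b^T y  s.t.  A^T y >= c,  y >= 0.

So the dual LP is:
  minimize  12y1 + 4y2 + 8y3
  subject to:
    y1 + 2y3 >= 3
    y2 + 4y3 >= 4
    y1, y2, y3 >= 0

Solving the primal: x* = (4, 0).
  primal value c^T x* = 12.
Solving the dual: y* = (0, 0, 1.5).
  dual value b^T y* = 12.
Strong duality: c^T x* = b^T y*. Confirmed.

12


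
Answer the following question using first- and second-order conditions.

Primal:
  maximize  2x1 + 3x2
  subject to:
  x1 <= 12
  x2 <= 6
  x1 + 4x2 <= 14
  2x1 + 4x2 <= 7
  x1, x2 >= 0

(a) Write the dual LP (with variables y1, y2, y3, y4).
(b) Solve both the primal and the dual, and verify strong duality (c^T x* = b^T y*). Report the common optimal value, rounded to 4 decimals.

The standard primal-dual pair for 'max c^T x s.t. A x <= b, x >= 0' is:
  Dual:  min b^T y  s.t.  A^T y >= c,  y >= 0.

So the dual LP is:
  minimize  12y1 + 6y2 + 14y3 + 7y4
  subject to:
    y1 + y3 + 2y4 >= 2
    y2 + 4y3 + 4y4 >= 3
    y1, y2, y3, y4 >= 0

Solving the primal: x* = (3.5, 0).
  primal value c^T x* = 7.
Solving the dual: y* = (0, 0, 0, 1).
  dual value b^T y* = 7.
Strong duality: c^T x* = b^T y*. Confirmed.

7


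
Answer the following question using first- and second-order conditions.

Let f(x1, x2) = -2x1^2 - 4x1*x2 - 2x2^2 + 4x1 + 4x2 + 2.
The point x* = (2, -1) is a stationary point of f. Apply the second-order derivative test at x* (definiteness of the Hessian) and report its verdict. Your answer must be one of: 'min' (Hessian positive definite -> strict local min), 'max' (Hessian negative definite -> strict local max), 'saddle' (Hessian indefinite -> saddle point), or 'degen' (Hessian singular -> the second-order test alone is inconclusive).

Compute the Hessian H = grad^2 f:
  H = [[-4, -4], [-4, -4]]
Verify stationarity: grad f(x*) = H x* + g = (0, 0).
Eigenvalues of H: -8, 0.
H has a zero eigenvalue (singular; negative semidefinite but not definite), so H is neither positive definite, negative definite, nor indefinite. The second-order test alone is inconclusive -> degen.
(Indeed, f is constant along the null direction of H through x*, so x* is not a strict local extremum.)

degen


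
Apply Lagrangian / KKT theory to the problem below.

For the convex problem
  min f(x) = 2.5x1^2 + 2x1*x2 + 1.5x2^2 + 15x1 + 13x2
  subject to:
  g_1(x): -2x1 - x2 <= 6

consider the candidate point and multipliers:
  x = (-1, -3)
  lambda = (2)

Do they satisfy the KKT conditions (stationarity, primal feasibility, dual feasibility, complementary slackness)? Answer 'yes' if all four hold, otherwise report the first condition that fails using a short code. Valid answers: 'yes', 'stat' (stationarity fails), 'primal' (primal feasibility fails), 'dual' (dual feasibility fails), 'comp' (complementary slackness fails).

Gradient of f: grad f(x) = Q x + c = (4, 2)
Constraint values g_i(x) = a_i^T x - b_i:
  g_1((-1, -3)) = -1
Stationarity residual: grad f(x) + sum_i lambda_i a_i = (0, 0)
  -> stationarity OK
Primal feasibility (all g_i <= 0): OK
Dual feasibility (all lambda_i >= 0): OK
Complementary slackness (lambda_i * g_i(x) = 0 for all i): FAILS

Verdict: the first failing condition is complementary_slackness -> comp.

comp


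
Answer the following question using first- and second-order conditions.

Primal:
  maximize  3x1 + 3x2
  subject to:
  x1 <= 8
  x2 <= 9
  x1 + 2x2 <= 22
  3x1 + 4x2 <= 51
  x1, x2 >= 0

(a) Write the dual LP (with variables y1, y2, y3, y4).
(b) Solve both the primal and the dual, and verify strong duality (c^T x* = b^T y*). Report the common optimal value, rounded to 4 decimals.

The standard primal-dual pair for 'max c^T x s.t. A x <= b, x >= 0' is:
  Dual:  min b^T y  s.t.  A^T y >= c,  y >= 0.

So the dual LP is:
  minimize  8y1 + 9y2 + 22y3 + 51y4
  subject to:
    y1 + y3 + 3y4 >= 3
    y2 + 2y3 + 4y4 >= 3
    y1, y2, y3, y4 >= 0

Solving the primal: x* = (8, 6.75).
  primal value c^T x* = 44.25.
Solving the dual: y* = (0.75, 0, 0, 0.75).
  dual value b^T y* = 44.25.
Strong duality: c^T x* = b^T y*. Confirmed.

44.25


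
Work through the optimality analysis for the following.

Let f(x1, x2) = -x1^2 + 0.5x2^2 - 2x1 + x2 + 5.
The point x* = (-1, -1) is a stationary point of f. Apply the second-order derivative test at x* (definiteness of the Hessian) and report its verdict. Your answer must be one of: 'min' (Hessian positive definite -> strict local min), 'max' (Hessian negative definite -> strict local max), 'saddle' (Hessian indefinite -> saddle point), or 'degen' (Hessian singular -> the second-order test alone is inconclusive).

Compute the Hessian H = grad^2 f:
  H = [[-2, 0], [0, 1]]
Verify stationarity: grad f(x*) = H x* + g = (0, 0).
Eigenvalues of H: -2, 1.
Eigenvalues have mixed signs, so H is indefinite -> x* is a saddle point.

saddle


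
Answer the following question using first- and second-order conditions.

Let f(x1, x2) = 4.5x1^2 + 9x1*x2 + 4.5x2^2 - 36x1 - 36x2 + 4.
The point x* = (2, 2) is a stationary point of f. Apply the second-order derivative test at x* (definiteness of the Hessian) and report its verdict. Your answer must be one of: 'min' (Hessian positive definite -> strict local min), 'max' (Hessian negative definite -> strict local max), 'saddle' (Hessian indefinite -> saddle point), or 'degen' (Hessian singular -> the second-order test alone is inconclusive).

Compute the Hessian H = grad^2 f:
  H = [[9, 9], [9, 9]]
Verify stationarity: grad f(x*) = H x* + g = (0, 0).
Eigenvalues of H: 0, 18.
H has a zero eigenvalue (singular; positive semidefinite but not definite), so H is neither positive definite, negative definite, nor indefinite. The second-order test alone is inconclusive -> degen.
(Indeed, f is constant along the null direction of H through x*, so x* is not a strict local extremum.)

degen


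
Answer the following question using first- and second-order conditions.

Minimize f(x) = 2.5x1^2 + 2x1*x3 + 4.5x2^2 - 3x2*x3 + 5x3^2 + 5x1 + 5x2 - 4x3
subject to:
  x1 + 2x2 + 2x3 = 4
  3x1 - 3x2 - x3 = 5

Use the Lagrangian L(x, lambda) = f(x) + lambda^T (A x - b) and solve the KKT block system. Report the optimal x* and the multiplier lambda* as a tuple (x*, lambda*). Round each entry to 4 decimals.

Form the Lagrangian:
  L(x, lambda) = (1/2) x^T Q x + c^T x + lambda^T (A x - b)
Stationarity (grad_x L = 0): Q x + c + A^T lambda = 0.
Primal feasibility: A x = b.

This gives the KKT block system:
  [ Q   A^T ] [ x     ]   [-c ]
  [ A    0  ] [ lambda ] = [ b ]

Solving the linear system:
  x*      = (2.0204, 0.0358, 0.954)
  lambda* = (-6.4901, -3.5067)
  f(x*)   = 24.9796

x* = (2.0204, 0.0358, 0.954), lambda* = (-6.4901, -3.5067)


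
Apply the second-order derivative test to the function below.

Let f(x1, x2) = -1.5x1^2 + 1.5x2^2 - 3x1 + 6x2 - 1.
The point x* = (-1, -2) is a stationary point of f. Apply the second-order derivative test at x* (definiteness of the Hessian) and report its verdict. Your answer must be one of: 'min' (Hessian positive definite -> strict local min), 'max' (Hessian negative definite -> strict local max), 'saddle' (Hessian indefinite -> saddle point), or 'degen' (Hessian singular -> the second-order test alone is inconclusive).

Compute the Hessian H = grad^2 f:
  H = [[-3, 0], [0, 3]]
Verify stationarity: grad f(x*) = H x* + g = (0, 0).
Eigenvalues of H: -3, 3.
Eigenvalues have mixed signs, so H is indefinite -> x* is a saddle point.

saddle


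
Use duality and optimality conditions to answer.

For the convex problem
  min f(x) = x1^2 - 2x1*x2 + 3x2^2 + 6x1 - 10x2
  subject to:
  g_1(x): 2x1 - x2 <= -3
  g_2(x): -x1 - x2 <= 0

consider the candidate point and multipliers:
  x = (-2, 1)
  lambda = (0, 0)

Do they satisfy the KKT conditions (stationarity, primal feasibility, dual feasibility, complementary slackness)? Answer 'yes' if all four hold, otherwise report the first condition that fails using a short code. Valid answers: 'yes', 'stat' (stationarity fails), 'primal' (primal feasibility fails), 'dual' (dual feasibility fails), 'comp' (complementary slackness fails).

Gradient of f: grad f(x) = Q x + c = (0, 0)
Constraint values g_i(x) = a_i^T x - b_i:
  g_1((-2, 1)) = -2
  g_2((-2, 1)) = 1
Stationarity residual: grad f(x) + sum_i lambda_i a_i = (0, 0)
  -> stationarity OK
Primal feasibility (all g_i <= 0): FAILS
Dual feasibility (all lambda_i >= 0): OK
Complementary slackness (lambda_i * g_i(x) = 0 for all i): OK

Verdict: the first failing condition is primal_feasibility -> primal.

primal


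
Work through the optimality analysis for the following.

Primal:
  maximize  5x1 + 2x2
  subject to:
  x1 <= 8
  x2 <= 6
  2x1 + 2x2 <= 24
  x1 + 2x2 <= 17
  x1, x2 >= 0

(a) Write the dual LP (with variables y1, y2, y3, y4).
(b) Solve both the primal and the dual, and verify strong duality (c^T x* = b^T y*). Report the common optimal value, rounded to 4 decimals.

The standard primal-dual pair for 'max c^T x s.t. A x <= b, x >= 0' is:
  Dual:  min b^T y  s.t.  A^T y >= c,  y >= 0.

So the dual LP is:
  minimize  8y1 + 6y2 + 24y3 + 17y4
  subject to:
    y1 + 2y3 + y4 >= 5
    y2 + 2y3 + 2y4 >= 2
    y1, y2, y3, y4 >= 0

Solving the primal: x* = (8, 4).
  primal value c^T x* = 48.
Solving the dual: y* = (3, 0, 1, 0).
  dual value b^T y* = 48.
Strong duality: c^T x* = b^T y*. Confirmed.

48


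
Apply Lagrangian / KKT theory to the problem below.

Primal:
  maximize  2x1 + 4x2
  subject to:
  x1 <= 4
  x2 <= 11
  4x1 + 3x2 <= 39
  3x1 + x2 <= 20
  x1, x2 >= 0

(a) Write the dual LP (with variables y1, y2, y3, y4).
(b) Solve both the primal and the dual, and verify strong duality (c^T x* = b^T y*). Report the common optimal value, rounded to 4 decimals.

The standard primal-dual pair for 'max c^T x s.t. A x <= b, x >= 0' is:
  Dual:  min b^T y  s.t.  A^T y >= c,  y >= 0.

So the dual LP is:
  minimize  4y1 + 11y2 + 39y3 + 20y4
  subject to:
    y1 + 4y3 + 3y4 >= 2
    y2 + 3y3 + y4 >= 4
    y1, y2, y3, y4 >= 0

Solving the primal: x* = (1.5, 11).
  primal value c^T x* = 47.
Solving the dual: y* = (0, 2.5, 0.5, 0).
  dual value b^T y* = 47.
Strong duality: c^T x* = b^T y*. Confirmed.

47


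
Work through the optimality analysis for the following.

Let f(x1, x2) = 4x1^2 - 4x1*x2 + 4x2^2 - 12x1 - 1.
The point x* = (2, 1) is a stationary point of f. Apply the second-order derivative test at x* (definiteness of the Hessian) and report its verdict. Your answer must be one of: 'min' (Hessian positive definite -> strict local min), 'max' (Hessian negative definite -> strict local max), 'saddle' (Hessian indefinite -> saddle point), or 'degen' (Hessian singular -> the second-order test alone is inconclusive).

Compute the Hessian H = grad^2 f:
  H = [[8, -4], [-4, 8]]
Verify stationarity: grad f(x*) = H x* + g = (0, 0).
Eigenvalues of H: 4, 12.
Both eigenvalues > 0, so H is positive definite -> x* is a strict local min.

min


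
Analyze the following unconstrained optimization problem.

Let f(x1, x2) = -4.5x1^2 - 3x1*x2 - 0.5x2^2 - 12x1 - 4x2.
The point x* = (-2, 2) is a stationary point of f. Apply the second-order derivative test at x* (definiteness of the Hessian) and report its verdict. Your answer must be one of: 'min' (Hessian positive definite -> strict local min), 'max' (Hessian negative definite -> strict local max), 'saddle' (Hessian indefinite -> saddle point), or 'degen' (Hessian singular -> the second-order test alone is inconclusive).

Compute the Hessian H = grad^2 f:
  H = [[-9, -3], [-3, -1]]
Verify stationarity: grad f(x*) = H x* + g = (0, 0).
Eigenvalues of H: -10, 0.
H has a zero eigenvalue (singular; negative semidefinite but not definite), so H is neither positive definite, negative definite, nor indefinite. The second-order test alone is inconclusive -> degen.
(Indeed, f is constant along the null direction of H through x*, so x* is not a strict local extremum.)

degen


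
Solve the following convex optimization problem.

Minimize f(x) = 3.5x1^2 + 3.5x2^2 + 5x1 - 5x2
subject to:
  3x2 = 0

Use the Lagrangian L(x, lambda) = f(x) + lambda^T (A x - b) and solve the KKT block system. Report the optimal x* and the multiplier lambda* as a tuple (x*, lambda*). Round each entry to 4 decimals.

Form the Lagrangian:
  L(x, lambda) = (1/2) x^T Q x + c^T x + lambda^T (A x - b)
Stationarity (grad_x L = 0): Q x + c + A^T lambda = 0.
Primal feasibility: A x = b.

This gives the KKT block system:
  [ Q   A^T ] [ x     ]   [-c ]
  [ A    0  ] [ lambda ] = [ b ]

Solving the linear system:
  x*      = (-0.7143, 0)
  lambda* = (1.6667)
  f(x*)   = -1.7857

x* = (-0.7143, 0), lambda* = (1.6667)


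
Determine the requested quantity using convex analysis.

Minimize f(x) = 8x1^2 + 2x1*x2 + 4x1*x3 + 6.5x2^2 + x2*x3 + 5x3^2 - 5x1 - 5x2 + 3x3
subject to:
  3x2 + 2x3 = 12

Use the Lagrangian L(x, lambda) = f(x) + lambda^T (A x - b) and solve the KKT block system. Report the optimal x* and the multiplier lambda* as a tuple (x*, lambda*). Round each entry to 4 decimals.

Form the Lagrangian:
  L(x, lambda) = (1/2) x^T Q x + c^T x + lambda^T (A x - b)
Stationarity (grad_x L = 0): Q x + c + A^T lambda = 0.
Primal feasibility: A x = b.

This gives the KKT block system:
  [ Q   A^T ] [ x     ]   [-c ]
  [ A    0  ] [ lambda ] = [ b ]

Solving the linear system:
  x*      = (-0.4831, 2.8175, 1.7738)
  lambda* = (-10.8115)
  f(x*)   = 61.6939

x* = (-0.4831, 2.8175, 1.7738), lambda* = (-10.8115)


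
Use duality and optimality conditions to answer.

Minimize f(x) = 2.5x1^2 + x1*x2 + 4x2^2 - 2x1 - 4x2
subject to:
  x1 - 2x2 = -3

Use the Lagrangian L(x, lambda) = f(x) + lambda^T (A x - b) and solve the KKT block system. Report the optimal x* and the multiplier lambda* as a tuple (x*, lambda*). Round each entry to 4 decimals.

Form the Lagrangian:
  L(x, lambda) = (1/2) x^T Q x + c^T x + lambda^T (A x - b)
Stationarity (grad_x L = 0): Q x + c + A^T lambda = 0.
Primal feasibility: A x = b.

This gives the KKT block system:
  [ Q   A^T ] [ x     ]   [-c ]
  [ A    0  ] [ lambda ] = [ b ]

Solving the linear system:
  x*      = (-0.4375, 1.2812)
  lambda* = (2.9062)
  f(x*)   = 2.2344

x* = (-0.4375, 1.2812), lambda* = (2.9062)


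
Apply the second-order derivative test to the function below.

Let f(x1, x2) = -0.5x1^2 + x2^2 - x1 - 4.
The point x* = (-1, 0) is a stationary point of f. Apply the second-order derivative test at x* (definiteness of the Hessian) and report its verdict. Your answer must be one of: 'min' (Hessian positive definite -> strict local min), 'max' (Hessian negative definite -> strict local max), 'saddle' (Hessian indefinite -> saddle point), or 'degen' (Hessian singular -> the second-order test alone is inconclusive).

Compute the Hessian H = grad^2 f:
  H = [[-1, 0], [0, 2]]
Verify stationarity: grad f(x*) = H x* + g = (0, 0).
Eigenvalues of H: -1, 2.
Eigenvalues have mixed signs, so H is indefinite -> x* is a saddle point.

saddle


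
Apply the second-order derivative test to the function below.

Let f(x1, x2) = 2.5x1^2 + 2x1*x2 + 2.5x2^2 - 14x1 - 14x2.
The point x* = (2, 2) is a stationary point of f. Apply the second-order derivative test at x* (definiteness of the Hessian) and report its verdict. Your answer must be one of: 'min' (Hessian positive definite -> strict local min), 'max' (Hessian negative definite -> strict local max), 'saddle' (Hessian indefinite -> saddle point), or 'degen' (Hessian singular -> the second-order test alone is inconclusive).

Compute the Hessian H = grad^2 f:
  H = [[5, 2], [2, 5]]
Verify stationarity: grad f(x*) = H x* + g = (0, 0).
Eigenvalues of H: 3, 7.
Both eigenvalues > 0, so H is positive definite -> x* is a strict local min.

min


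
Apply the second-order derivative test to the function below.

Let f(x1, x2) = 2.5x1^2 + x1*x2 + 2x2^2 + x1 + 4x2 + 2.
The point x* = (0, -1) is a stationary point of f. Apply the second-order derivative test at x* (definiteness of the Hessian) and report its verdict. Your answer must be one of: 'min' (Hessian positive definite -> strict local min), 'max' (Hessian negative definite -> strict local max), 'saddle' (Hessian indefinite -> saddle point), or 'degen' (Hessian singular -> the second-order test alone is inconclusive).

Compute the Hessian H = grad^2 f:
  H = [[5, 1], [1, 4]]
Verify stationarity: grad f(x*) = H x* + g = (0, 0).
Eigenvalues of H: 3.382, 5.618.
Both eigenvalues > 0, so H is positive definite -> x* is a strict local min.

min


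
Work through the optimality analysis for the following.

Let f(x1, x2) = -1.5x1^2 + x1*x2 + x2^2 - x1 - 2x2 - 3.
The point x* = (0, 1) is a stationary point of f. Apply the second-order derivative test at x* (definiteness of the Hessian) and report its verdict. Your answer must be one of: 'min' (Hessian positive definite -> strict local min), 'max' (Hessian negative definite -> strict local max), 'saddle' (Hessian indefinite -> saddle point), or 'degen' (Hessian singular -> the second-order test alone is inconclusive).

Compute the Hessian H = grad^2 f:
  H = [[-3, 1], [1, 2]]
Verify stationarity: grad f(x*) = H x* + g = (0, 0).
Eigenvalues of H: -3.1926, 2.1926.
Eigenvalues have mixed signs, so H is indefinite -> x* is a saddle point.

saddle


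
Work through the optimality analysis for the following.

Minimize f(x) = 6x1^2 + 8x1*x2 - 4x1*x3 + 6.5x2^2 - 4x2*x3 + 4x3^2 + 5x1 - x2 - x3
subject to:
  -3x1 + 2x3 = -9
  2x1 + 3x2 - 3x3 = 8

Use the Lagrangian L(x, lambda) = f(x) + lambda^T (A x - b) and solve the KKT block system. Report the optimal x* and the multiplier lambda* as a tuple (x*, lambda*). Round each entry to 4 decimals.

Form the Lagrangian:
  L(x, lambda) = (1/2) x^T Q x + c^T x + lambda^T (A x - b)
Stationarity (grad_x L = 0): Q x + c + A^T lambda = 0.
Primal feasibility: A x = b.

This gives the KKT block system:
  [ Q   A^T ] [ x     ]   [-c ]
  [ A    0  ] [ lambda ] = [ b ]

Solving the linear system:
  x*      = (1.3788, -0.6844, -2.4318)
  lambda* = (6.1857, -3.6203)
  f(x*)   = 47.322

x* = (1.3788, -0.6844, -2.4318), lambda* = (6.1857, -3.6203)


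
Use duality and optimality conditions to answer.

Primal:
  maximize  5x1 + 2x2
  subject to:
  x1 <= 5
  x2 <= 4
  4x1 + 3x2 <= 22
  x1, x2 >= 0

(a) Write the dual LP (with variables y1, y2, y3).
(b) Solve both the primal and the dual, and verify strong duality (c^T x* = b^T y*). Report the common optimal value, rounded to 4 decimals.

The standard primal-dual pair for 'max c^T x s.t. A x <= b, x >= 0' is:
  Dual:  min b^T y  s.t.  A^T y >= c,  y >= 0.

So the dual LP is:
  minimize  5y1 + 4y2 + 22y3
  subject to:
    y1 + 4y3 >= 5
    y2 + 3y3 >= 2
    y1, y2, y3 >= 0

Solving the primal: x* = (5, 0.6667).
  primal value c^T x* = 26.3333.
Solving the dual: y* = (2.3333, 0, 0.6667).
  dual value b^T y* = 26.3333.
Strong duality: c^T x* = b^T y*. Confirmed.

26.3333


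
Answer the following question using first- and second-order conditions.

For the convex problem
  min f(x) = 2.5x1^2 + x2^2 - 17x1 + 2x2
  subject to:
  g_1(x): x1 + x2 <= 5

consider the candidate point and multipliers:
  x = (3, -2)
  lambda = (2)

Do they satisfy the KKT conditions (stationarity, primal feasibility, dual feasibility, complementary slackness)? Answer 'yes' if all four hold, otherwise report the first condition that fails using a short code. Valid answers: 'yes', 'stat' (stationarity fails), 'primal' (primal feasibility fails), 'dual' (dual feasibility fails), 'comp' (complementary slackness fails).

Gradient of f: grad f(x) = Q x + c = (-2, -2)
Constraint values g_i(x) = a_i^T x - b_i:
  g_1((3, -2)) = -4
Stationarity residual: grad f(x) + sum_i lambda_i a_i = (0, 0)
  -> stationarity OK
Primal feasibility (all g_i <= 0): OK
Dual feasibility (all lambda_i >= 0): OK
Complementary slackness (lambda_i * g_i(x) = 0 for all i): FAILS

Verdict: the first failing condition is complementary_slackness -> comp.

comp


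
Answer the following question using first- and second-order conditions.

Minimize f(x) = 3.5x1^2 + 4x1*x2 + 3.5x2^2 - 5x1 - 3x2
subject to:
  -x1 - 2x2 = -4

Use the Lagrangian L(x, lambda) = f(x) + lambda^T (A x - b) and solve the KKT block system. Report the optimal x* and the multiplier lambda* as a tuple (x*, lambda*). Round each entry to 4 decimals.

Form the Lagrangian:
  L(x, lambda) = (1/2) x^T Q x + c^T x + lambda^T (A x - b)
Stationarity (grad_x L = 0): Q x + c + A^T lambda = 0.
Primal feasibility: A x = b.

This gives the KKT block system:
  [ Q   A^T ] [ x     ]   [-c ]
  [ A    0  ] [ lambda ] = [ b ]

Solving the linear system:
  x*      = (0.5263, 1.7368)
  lambda* = (5.6316)
  f(x*)   = 7.3421

x* = (0.5263, 1.7368), lambda* = (5.6316)


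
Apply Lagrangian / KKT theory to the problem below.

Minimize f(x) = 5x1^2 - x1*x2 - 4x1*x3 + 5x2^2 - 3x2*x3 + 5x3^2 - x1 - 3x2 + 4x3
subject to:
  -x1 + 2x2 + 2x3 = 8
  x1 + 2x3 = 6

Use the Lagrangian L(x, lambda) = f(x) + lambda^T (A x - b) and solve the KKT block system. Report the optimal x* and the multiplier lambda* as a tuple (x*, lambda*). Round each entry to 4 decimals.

Form the Lagrangian:
  L(x, lambda) = (1/2) x^T Q x + c^T x + lambda^T (A x - b)
Stationarity (grad_x L = 0): Q x + c + A^T lambda = 0.
Primal feasibility: A x = b.

This gives the KKT block system:
  [ Q   A^T ] [ x     ]   [-c ]
  [ A    0  ] [ lambda ] = [ b ]

Solving the linear system:
  x*      = (1.1455, 2.1455, 2.4273)
  lambda* = (-5.0136, -3.6136)
  f(x*)   = 31.9591

x* = (1.1455, 2.1455, 2.4273), lambda* = (-5.0136, -3.6136)


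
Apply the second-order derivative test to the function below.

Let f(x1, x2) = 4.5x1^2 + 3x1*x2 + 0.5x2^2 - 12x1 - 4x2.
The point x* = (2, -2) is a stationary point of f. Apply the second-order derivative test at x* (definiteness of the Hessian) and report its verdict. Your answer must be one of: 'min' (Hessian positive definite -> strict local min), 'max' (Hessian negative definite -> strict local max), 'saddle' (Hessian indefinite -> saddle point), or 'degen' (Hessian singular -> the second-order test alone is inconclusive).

Compute the Hessian H = grad^2 f:
  H = [[9, 3], [3, 1]]
Verify stationarity: grad f(x*) = H x* + g = (0, 0).
Eigenvalues of H: 0, 10.
H has a zero eigenvalue (singular; positive semidefinite but not definite), so H is neither positive definite, negative definite, nor indefinite. The second-order test alone is inconclusive -> degen.
(Indeed, f is constant along the null direction of H through x*, so x* is not a strict local extremum.)

degen


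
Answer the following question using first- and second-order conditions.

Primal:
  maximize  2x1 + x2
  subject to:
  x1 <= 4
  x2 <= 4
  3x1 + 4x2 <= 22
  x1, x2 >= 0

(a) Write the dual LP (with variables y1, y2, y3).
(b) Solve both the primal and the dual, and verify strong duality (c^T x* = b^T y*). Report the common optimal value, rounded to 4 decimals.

The standard primal-dual pair for 'max c^T x s.t. A x <= b, x >= 0' is:
  Dual:  min b^T y  s.t.  A^T y >= c,  y >= 0.

So the dual LP is:
  minimize  4y1 + 4y2 + 22y3
  subject to:
    y1 + 3y3 >= 2
    y2 + 4y3 >= 1
    y1, y2, y3 >= 0

Solving the primal: x* = (4, 2.5).
  primal value c^T x* = 10.5.
Solving the dual: y* = (1.25, 0, 0.25).
  dual value b^T y* = 10.5.
Strong duality: c^T x* = b^T y*. Confirmed.

10.5


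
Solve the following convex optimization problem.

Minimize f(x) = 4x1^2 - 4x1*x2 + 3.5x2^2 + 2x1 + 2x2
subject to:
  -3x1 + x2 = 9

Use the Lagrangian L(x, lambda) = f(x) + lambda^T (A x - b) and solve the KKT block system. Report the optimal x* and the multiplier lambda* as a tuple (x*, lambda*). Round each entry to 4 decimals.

Form the Lagrangian:
  L(x, lambda) = (1/2) x^T Q x + c^T x + lambda^T (A x - b)
Stationarity (grad_x L = 0): Q x + c + A^T lambda = 0.
Primal feasibility: A x = b.

This gives the KKT block system:
  [ Q   A^T ] [ x     ]   [-c ]
  [ A    0  ] [ lambda ] = [ b ]

Solving the linear system:
  x*      = (-3.4255, -1.2766)
  lambda* = (-6.766)
  f(x*)   = 25.7447

x* = (-3.4255, -1.2766), lambda* = (-6.766)


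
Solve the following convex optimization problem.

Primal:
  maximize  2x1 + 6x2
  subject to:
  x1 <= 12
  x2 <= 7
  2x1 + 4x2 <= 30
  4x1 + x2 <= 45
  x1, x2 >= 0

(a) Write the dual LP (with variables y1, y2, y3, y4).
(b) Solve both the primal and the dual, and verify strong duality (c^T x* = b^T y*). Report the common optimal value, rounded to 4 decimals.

The standard primal-dual pair for 'max c^T x s.t. A x <= b, x >= 0' is:
  Dual:  min b^T y  s.t.  A^T y >= c,  y >= 0.

So the dual LP is:
  minimize  12y1 + 7y2 + 30y3 + 45y4
  subject to:
    y1 + 2y3 + 4y4 >= 2
    y2 + 4y3 + y4 >= 6
    y1, y2, y3, y4 >= 0

Solving the primal: x* = (1, 7).
  primal value c^T x* = 44.
Solving the dual: y* = (0, 2, 1, 0).
  dual value b^T y* = 44.
Strong duality: c^T x* = b^T y*. Confirmed.

44


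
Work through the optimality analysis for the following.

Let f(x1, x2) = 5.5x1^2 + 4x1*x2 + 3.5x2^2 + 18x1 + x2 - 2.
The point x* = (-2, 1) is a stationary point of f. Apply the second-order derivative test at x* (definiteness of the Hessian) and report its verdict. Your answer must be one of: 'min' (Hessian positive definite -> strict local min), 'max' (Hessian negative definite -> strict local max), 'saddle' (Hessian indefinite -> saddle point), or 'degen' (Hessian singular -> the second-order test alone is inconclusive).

Compute the Hessian H = grad^2 f:
  H = [[11, 4], [4, 7]]
Verify stationarity: grad f(x*) = H x* + g = (0, 0).
Eigenvalues of H: 4.5279, 13.4721.
Both eigenvalues > 0, so H is positive definite -> x* is a strict local min.

min


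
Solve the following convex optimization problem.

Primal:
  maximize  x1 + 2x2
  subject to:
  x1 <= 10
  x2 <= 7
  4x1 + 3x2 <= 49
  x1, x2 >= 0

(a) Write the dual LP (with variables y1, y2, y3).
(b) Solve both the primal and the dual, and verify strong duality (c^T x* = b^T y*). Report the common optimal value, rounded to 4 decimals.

The standard primal-dual pair for 'max c^T x s.t. A x <= b, x >= 0' is:
  Dual:  min b^T y  s.t.  A^T y >= c,  y >= 0.

So the dual LP is:
  minimize  10y1 + 7y2 + 49y3
  subject to:
    y1 + 4y3 >= 1
    y2 + 3y3 >= 2
    y1, y2, y3 >= 0

Solving the primal: x* = (7, 7).
  primal value c^T x* = 21.
Solving the dual: y* = (0, 1.25, 0.25).
  dual value b^T y* = 21.
Strong duality: c^T x* = b^T y*. Confirmed.

21


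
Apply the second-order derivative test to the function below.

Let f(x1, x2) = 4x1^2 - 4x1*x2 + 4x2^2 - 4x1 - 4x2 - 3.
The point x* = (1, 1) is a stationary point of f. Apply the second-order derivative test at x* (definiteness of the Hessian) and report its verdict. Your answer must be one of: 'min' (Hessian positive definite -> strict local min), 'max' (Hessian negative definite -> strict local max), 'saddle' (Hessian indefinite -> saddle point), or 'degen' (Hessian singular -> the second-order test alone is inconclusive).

Compute the Hessian H = grad^2 f:
  H = [[8, -4], [-4, 8]]
Verify stationarity: grad f(x*) = H x* + g = (0, 0).
Eigenvalues of H: 4, 12.
Both eigenvalues > 0, so H is positive definite -> x* is a strict local min.

min


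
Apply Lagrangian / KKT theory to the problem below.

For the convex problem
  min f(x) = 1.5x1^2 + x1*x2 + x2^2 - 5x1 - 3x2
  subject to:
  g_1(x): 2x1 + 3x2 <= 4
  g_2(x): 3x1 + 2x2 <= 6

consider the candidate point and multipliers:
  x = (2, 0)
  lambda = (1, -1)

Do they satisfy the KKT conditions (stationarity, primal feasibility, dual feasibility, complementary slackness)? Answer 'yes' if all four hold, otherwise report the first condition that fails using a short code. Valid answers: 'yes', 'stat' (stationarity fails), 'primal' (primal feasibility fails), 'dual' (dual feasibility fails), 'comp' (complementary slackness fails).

Gradient of f: grad f(x) = Q x + c = (1, -1)
Constraint values g_i(x) = a_i^T x - b_i:
  g_1((2, 0)) = 0
  g_2((2, 0)) = 0
Stationarity residual: grad f(x) + sum_i lambda_i a_i = (0, 0)
  -> stationarity OK
Primal feasibility (all g_i <= 0): OK
Dual feasibility (all lambda_i >= 0): FAILS
Complementary slackness (lambda_i * g_i(x) = 0 for all i): OK

Verdict: the first failing condition is dual_feasibility -> dual.

dual


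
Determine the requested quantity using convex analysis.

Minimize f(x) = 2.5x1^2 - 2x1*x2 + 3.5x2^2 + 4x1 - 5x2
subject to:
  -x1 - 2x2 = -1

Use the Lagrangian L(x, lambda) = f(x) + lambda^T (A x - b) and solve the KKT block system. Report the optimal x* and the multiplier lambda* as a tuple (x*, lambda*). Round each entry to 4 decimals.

Form the Lagrangian:
  L(x, lambda) = (1/2) x^T Q x + c^T x + lambda^T (A x - b)
Stationarity (grad_x L = 0): Q x + c + A^T lambda = 0.
Primal feasibility: A x = b.

This gives the KKT block system:
  [ Q   A^T ] [ x     ]   [-c ]
  [ A    0  ] [ lambda ] = [ b ]

Solving the linear system:
  x*      = (-0.4286, 0.7143)
  lambda* = (0.4286)
  f(x*)   = -2.4286

x* = (-0.4286, 0.7143), lambda* = (0.4286)


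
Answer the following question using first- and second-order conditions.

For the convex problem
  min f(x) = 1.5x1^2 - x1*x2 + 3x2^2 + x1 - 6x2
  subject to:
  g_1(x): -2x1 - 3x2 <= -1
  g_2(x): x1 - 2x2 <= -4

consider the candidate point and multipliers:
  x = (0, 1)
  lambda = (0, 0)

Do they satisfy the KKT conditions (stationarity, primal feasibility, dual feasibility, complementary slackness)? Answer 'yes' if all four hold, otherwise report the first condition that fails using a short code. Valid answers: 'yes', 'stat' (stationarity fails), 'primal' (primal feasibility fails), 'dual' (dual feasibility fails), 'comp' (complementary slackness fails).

Gradient of f: grad f(x) = Q x + c = (0, 0)
Constraint values g_i(x) = a_i^T x - b_i:
  g_1((0, 1)) = -2
  g_2((0, 1)) = 2
Stationarity residual: grad f(x) + sum_i lambda_i a_i = (0, 0)
  -> stationarity OK
Primal feasibility (all g_i <= 0): FAILS
Dual feasibility (all lambda_i >= 0): OK
Complementary slackness (lambda_i * g_i(x) = 0 for all i): OK

Verdict: the first failing condition is primal_feasibility -> primal.

primal


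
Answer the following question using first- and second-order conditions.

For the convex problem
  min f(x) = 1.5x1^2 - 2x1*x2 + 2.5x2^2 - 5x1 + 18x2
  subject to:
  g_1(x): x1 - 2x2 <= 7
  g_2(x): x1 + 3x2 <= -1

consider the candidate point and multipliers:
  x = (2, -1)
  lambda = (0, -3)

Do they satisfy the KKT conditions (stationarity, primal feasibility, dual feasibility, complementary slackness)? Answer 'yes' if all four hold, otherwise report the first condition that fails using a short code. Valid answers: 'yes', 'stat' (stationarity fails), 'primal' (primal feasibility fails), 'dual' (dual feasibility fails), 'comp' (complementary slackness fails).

Gradient of f: grad f(x) = Q x + c = (3, 9)
Constraint values g_i(x) = a_i^T x - b_i:
  g_1((2, -1)) = -3
  g_2((2, -1)) = 0
Stationarity residual: grad f(x) + sum_i lambda_i a_i = (0, 0)
  -> stationarity OK
Primal feasibility (all g_i <= 0): OK
Dual feasibility (all lambda_i >= 0): FAILS
Complementary slackness (lambda_i * g_i(x) = 0 for all i): OK

Verdict: the first failing condition is dual_feasibility -> dual.

dual


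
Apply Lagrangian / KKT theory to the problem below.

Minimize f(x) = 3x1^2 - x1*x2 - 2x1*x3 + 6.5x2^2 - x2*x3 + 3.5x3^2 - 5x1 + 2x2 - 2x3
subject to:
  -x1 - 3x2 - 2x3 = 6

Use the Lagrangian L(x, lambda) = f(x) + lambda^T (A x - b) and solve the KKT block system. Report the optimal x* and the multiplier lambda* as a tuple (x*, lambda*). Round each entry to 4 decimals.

Form the Lagrangian:
  L(x, lambda) = (1/2) x^T Q x + c^T x + lambda^T (A x - b)
Stationarity (grad_x L = 0): Q x + c + A^T lambda = 0.
Primal feasibility: A x = b.

This gives the KKT block system:
  [ Q   A^T ] [ x     ]   [-c ]
  [ A    0  ] [ lambda ] = [ b ]

Solving the linear system:
  x*      = (-0.3637, -1.1553, -1.0852)
  lambda* = (-3.8567)
  f(x*)   = 12.4093

x* = (-0.3637, -1.1553, -1.0852), lambda* = (-3.8567)


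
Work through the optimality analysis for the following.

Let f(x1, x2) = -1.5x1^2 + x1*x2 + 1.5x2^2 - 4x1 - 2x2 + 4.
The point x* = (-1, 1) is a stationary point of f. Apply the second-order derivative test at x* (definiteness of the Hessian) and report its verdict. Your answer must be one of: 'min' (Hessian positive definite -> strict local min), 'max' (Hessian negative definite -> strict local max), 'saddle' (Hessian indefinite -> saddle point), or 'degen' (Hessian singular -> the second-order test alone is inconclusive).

Compute the Hessian H = grad^2 f:
  H = [[-3, 1], [1, 3]]
Verify stationarity: grad f(x*) = H x* + g = (0, 0).
Eigenvalues of H: -3.1623, 3.1623.
Eigenvalues have mixed signs, so H is indefinite -> x* is a saddle point.

saddle


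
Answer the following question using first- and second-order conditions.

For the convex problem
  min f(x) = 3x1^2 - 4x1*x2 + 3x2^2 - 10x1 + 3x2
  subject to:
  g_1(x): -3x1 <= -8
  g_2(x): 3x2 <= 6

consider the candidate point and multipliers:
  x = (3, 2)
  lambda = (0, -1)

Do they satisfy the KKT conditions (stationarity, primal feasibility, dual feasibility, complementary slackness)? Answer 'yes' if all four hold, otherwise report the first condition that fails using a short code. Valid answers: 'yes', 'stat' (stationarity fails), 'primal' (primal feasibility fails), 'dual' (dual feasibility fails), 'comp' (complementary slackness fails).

Gradient of f: grad f(x) = Q x + c = (0, 3)
Constraint values g_i(x) = a_i^T x - b_i:
  g_1((3, 2)) = -1
  g_2((3, 2)) = 0
Stationarity residual: grad f(x) + sum_i lambda_i a_i = (0, 0)
  -> stationarity OK
Primal feasibility (all g_i <= 0): OK
Dual feasibility (all lambda_i >= 0): FAILS
Complementary slackness (lambda_i * g_i(x) = 0 for all i): OK

Verdict: the first failing condition is dual_feasibility -> dual.

dual


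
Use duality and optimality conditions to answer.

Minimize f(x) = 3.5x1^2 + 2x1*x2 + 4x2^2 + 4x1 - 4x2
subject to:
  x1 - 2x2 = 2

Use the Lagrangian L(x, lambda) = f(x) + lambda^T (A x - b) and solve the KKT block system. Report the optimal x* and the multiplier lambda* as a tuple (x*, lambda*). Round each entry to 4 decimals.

Form the Lagrangian:
  L(x, lambda) = (1/2) x^T Q x + c^T x + lambda^T (A x - b)
Stationarity (grad_x L = 0): Q x + c + A^T lambda = 0.
Primal feasibility: A x = b.

This gives the KKT block system:
  [ Q   A^T ] [ x     ]   [-c ]
  [ A    0  ] [ lambda ] = [ b ]

Solving the linear system:
  x*      = (0.3636, -0.8182)
  lambda* = (-4.9091)
  f(x*)   = 7.2727

x* = (0.3636, -0.8182), lambda* = (-4.9091)


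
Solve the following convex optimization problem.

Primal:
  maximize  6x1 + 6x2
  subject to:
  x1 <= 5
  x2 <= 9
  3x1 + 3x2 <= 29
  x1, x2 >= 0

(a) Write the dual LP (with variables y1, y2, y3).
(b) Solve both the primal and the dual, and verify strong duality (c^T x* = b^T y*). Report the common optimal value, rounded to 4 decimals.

The standard primal-dual pair for 'max c^T x s.t. A x <= b, x >= 0' is:
  Dual:  min b^T y  s.t.  A^T y >= c,  y >= 0.

So the dual LP is:
  minimize  5y1 + 9y2 + 29y3
  subject to:
    y1 + 3y3 >= 6
    y2 + 3y3 >= 6
    y1, y2, y3 >= 0

Solving the primal: x* = (0.6667, 9).
  primal value c^T x* = 58.
Solving the dual: y* = (0, 0, 2).
  dual value b^T y* = 58.
Strong duality: c^T x* = b^T y*. Confirmed.

58
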